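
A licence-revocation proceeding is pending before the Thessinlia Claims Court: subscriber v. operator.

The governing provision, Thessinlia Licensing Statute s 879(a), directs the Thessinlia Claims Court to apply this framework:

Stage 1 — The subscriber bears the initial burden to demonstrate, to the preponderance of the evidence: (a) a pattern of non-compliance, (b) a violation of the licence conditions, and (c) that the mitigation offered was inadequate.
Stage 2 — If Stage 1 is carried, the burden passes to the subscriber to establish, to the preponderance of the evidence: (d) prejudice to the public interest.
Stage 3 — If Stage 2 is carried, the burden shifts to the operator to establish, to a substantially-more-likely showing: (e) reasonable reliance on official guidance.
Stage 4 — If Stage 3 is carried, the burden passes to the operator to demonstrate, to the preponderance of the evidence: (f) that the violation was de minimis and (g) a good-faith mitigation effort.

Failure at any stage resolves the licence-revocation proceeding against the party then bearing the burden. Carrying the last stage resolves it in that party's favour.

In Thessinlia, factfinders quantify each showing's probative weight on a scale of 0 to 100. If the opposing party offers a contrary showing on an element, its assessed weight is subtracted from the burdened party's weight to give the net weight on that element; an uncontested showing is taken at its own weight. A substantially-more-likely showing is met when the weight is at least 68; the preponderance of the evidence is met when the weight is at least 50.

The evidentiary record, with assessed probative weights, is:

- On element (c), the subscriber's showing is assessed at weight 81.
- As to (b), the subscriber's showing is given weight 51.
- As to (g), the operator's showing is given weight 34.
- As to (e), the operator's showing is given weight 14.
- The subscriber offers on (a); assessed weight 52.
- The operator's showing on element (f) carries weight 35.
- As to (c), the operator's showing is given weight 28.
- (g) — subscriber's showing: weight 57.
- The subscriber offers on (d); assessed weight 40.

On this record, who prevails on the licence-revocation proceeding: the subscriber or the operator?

operator

At Stage 1 the subscriber must meet the preponderance of the evidence (weight is at least 50): on (a) the weight is 52, ≥ 50, so (a) meets the standard; on (b) the weight is 51, which does reach 50, so (b) meets the standard; on (c) the weight is 81 less the opposing 28 gives net 53, ≥ 50, so (c) meets the standard.
  Stage 1 is satisfied; the subscriber continues to bear the burden.
At Stage 2 the subscriber must meet the preponderance of the evidence (weight is at least 50): on (d) the weight is 40, < 50, so (d) does not meet the standard.
  The subscriber does not carry Stage 2.
So the operator prevails.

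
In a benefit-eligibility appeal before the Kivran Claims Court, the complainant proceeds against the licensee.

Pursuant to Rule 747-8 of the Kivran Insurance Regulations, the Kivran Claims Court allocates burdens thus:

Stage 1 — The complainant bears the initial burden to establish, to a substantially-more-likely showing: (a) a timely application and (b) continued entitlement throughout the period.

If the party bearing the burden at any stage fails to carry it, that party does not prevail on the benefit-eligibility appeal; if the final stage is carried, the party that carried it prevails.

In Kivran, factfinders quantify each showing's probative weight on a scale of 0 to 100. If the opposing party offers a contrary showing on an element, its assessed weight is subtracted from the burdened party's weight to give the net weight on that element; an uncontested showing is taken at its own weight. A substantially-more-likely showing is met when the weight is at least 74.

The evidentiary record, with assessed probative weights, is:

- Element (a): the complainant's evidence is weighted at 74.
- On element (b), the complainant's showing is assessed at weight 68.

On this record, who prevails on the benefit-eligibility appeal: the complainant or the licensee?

licensee

At Stage 1 the complainant must meet a substantially-more-likely showing (weight is at least 74): on (a) the weight is 74, ≥ 74, so (a) meets the standard; on (b) the weight is 68, < 74, so (b) does not meet the standard.
  Not every element is met, so the complainant fails to carry Stage 1.
The analysis ends at Stage 1; the licensee prevails.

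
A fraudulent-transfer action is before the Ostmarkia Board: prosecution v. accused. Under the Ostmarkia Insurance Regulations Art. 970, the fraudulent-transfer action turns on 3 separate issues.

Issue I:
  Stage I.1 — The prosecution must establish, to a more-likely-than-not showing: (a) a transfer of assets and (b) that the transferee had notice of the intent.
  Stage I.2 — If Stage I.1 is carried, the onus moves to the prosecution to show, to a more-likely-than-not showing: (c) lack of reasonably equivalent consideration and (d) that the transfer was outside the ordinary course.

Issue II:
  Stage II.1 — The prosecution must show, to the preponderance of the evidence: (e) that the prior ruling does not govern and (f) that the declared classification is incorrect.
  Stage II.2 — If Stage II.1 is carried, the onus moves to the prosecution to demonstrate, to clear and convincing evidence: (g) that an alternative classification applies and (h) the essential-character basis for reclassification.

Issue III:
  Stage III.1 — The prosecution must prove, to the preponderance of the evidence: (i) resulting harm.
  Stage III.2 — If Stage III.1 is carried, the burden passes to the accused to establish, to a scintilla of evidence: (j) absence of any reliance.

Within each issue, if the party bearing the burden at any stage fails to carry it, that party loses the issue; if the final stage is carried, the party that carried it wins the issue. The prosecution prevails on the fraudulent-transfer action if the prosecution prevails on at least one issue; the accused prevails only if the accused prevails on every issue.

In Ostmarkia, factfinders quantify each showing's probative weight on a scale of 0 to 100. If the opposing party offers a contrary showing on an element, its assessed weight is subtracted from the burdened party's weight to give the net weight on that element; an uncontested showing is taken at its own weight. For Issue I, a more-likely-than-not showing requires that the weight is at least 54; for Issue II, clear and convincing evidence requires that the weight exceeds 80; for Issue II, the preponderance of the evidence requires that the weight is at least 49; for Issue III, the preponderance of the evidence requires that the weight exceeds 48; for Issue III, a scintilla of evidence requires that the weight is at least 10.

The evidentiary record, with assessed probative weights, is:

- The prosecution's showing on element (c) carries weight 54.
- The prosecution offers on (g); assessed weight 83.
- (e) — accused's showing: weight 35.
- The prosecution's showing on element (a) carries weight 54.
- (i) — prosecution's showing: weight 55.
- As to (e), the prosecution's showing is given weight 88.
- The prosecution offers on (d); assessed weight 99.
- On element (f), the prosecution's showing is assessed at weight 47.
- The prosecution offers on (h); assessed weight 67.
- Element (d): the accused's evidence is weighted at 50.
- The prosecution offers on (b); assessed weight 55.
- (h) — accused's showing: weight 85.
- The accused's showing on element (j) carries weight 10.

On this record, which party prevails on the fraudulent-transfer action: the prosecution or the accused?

accused

— Issue I —
Stage I.1 (prosecution, a more-likely-than-not showing, weight is at least 54): (a) 54 ≥ 54 — meets; (b) 55 ≥ 54 — meets.
  Stage I.1 carried; the burden remains with the prosecution.
Stage I.2 (prosecution, a more-likely-than-not showing, weight is at least 54): (c) 54 ≥ 54 — meets; (d) net 99−50=49 < 54 — fails.
  Not every element is met, so the prosecution fails to carry Stage I.2.
So the accused prevails on this issue.
— Issue II —
At Stage II.1 the prosecution must meet the preponderance of the evidence (weight is at least 49): on (e) the weight is 88 less the opposing 35 gives net 53, ≥ 49, so (e) meets the standard; on (f) the weight is 47, < 49, so (f) does not meet the standard.
  The prosecution does not carry Stage II.1.
The analysis ends at Stage II.1; the accused prevails on this issue.
— Issue III —
At Stage III.1 the prosecution must meet the preponderance of the evidence (weight exceeds 48): on (i) the weight is 55, > 48, so (i) meets the standard.
  The prosecution carries Stage III.1; the accused now bears the burden.
At Stage III.2 the accused must meet a scintilla of evidence (weight is at least 10): on (j) the weight is 10, ≥ 10, so (j) meets the standard.
  Stage III.2 carried; the final stage is satisfied.
Every stage carried; the accused prevails on this issue.
Per-issue: Issue I → accused; Issue II → accused; Issue III → accused. The prosecution must prevail on at least one issue; overall, the accused prevails.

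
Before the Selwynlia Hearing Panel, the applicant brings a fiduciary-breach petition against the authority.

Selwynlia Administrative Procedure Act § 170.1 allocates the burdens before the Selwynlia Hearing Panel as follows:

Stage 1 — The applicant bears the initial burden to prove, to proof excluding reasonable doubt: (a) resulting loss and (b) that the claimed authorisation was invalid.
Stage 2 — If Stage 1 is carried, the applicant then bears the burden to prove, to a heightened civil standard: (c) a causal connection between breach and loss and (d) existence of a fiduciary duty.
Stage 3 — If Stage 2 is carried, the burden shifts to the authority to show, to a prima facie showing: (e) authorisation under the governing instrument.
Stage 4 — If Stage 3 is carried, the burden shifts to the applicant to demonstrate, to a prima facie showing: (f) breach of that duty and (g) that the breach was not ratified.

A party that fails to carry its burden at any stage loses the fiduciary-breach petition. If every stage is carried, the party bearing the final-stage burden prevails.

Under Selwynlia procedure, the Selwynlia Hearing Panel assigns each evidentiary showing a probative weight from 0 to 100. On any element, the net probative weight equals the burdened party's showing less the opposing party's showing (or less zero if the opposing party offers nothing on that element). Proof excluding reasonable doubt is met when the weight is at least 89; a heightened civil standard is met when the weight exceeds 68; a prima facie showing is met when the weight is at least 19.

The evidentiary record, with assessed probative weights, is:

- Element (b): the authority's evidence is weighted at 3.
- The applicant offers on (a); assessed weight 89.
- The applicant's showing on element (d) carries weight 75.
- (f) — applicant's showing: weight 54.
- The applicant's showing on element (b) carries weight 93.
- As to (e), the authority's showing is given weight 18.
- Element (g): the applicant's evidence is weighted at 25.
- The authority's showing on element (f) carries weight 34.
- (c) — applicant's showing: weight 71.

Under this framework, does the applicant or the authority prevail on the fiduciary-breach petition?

At Stage 1 the applicant must meet proof excluding reasonable doubt (weight is at least 89): on (a) the weight is 89, ≥ 89, so (a) meets the standard; on (b) the weight is 93 less the opposing 3 gives net 90, ≥ 89, so (b) meets the standard.
  Stage 1 is satisfied; the applicant continues to bear the burden.
At Stage 2 the applicant must meet a heightened civil standard (weight exceeds 68): on (c) the weight is 71, > 68, so (c) meets the standard; on (d) the weight is 75, which does exceed 68, so (d) meets the standard.
  Stage 2 is satisfied; the onus moves to the authority.
At Stage 3 the authority must meet a prima facie showing (weight is at least 19): on (e) the weight is 18, which does not reach 19, so (e) does not meet the standard.
  The authority does not carry Stage 3.
The analysis ends at Stage 3; the applicant prevails.

applicant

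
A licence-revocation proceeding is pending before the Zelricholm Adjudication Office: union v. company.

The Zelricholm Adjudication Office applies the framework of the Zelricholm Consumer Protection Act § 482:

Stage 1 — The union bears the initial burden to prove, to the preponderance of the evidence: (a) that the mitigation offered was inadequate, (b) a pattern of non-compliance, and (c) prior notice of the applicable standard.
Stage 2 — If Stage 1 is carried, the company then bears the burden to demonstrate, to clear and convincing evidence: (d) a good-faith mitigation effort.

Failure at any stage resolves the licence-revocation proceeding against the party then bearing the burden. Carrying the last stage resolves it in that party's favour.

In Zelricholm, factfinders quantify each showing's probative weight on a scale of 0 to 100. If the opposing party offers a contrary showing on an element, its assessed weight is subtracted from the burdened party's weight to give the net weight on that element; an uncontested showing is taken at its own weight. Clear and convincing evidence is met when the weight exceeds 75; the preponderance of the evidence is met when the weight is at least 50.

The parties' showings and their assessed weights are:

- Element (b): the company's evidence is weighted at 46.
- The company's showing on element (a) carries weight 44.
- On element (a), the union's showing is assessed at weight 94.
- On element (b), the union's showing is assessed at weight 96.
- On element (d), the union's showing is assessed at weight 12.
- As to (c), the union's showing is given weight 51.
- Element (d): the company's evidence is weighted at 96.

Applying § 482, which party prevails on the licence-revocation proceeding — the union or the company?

company

Stage 1 (union, the preponderance of the evidence, weight is at least 50): (a) net 94−44=50 ≥ 50 — meets; (b) net 96−46=50 ≥ 50 — meets; (c) 51 ≥ 50 — meets.
  Stage 1 is satisfied; the onus moves to the company.
Stage 2 (company, clear and convincing evidence, weight exceeds 75): (d) net 96−12=84 > 75 — meets.
  Stage 2 carried; the final stage is satisfied.
With every stage satisfied, the company prevails.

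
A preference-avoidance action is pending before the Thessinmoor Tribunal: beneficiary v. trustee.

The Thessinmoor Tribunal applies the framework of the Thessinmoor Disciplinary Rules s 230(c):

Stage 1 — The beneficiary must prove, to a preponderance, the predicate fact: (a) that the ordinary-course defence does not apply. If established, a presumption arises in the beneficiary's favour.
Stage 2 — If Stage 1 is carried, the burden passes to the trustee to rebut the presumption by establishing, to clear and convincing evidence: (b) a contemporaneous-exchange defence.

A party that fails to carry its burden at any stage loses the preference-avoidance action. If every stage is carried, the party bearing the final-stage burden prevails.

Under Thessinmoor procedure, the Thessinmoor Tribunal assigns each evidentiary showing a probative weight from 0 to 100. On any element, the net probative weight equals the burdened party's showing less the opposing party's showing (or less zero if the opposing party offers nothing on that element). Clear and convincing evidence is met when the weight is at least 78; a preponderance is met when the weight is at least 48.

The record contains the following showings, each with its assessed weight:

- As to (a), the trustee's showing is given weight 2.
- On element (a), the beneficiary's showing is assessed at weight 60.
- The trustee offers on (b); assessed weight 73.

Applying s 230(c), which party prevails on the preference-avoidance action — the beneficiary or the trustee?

At Stage 1 the beneficiary must meet a preponderance (weight is at least 48): on (a) the weight is 60 less the opposing 2 gives net 58, which does reach 48, so (a) meets the standard.
  All elements met. The burden passes to the trustee.
At Stage 2 the trustee must meet clear and convincing evidence (weight is at least 78): on (b) the weight is 73, < 78, so (b) does not meet the standard.
  The trustee does not carry Stage 2.
The beneficiary prevails.

beneficiary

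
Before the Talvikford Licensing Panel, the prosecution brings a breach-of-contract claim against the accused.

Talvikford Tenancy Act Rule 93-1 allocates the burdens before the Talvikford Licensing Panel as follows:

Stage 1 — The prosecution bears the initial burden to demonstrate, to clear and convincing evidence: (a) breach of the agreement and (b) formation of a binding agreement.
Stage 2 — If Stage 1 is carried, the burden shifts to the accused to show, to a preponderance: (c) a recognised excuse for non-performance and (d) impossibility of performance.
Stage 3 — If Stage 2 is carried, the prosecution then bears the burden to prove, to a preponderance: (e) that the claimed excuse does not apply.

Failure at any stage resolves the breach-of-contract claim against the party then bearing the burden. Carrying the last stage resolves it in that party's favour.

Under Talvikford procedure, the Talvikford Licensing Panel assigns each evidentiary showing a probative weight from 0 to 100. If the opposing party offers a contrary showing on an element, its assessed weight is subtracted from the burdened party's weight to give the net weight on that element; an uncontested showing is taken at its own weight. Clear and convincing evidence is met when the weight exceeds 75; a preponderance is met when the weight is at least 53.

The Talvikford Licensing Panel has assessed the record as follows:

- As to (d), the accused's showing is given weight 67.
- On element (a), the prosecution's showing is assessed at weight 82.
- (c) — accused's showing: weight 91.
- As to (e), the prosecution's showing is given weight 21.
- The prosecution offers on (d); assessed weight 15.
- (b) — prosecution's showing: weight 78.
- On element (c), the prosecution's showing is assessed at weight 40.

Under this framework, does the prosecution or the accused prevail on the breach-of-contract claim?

Stage 1 (prosecution, clear and convincing evidence, weight exceeds 75): (a) 82 > 75 — meets; (b) 78 > 75 — meets.
  All elements met. The burden passes to the accused.
Stage 2 (accused, a preponderance, weight is at least 53): (c) net 91−40=51 < 53 — fails; (d) net 67−15=52 < 53 — fails.
  The accused does not carry Stage 2.
So the prosecution prevails.

prosecution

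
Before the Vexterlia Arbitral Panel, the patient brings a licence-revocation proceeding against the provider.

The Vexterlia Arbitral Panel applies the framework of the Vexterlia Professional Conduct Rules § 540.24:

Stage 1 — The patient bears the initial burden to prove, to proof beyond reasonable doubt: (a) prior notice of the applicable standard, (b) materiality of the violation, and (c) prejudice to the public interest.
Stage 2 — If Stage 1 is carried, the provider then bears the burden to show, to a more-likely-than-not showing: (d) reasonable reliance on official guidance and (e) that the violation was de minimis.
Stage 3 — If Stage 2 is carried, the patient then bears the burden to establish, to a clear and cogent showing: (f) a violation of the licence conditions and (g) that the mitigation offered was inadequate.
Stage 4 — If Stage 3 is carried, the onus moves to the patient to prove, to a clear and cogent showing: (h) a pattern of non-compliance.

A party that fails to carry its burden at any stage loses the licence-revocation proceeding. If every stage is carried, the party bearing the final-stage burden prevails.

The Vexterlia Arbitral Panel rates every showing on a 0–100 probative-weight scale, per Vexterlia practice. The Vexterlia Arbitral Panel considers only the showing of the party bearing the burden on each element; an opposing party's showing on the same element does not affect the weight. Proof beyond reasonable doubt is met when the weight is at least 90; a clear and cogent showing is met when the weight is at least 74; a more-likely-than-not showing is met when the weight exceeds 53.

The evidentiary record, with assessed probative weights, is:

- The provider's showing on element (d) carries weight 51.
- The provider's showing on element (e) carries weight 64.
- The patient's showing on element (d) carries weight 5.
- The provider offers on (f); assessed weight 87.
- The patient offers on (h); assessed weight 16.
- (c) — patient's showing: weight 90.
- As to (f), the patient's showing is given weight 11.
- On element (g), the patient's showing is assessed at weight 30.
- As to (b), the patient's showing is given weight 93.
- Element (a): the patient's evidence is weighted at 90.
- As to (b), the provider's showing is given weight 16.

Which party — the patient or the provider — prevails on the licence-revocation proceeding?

At Stage 1 the patient must meet proof beyond reasonable doubt (weight is at least 90): on (a) the weight is 90, ≥ 90, so (a) meets the standard; on (b) the weight is 93 (the provider's 16 is given no effect), ≥ 90, so (b) meets the standard; on (c) the weight is 90, which does reach 90, so (c) meets the standard.
  All elements met. The burden passes to the provider.
At Stage 2 the provider must meet a more-likely-than-not showing (weight exceeds 53): on (d) the weight is 51 (the patient's 5 is given no effect), which does not exceed 53, so (d) does not meet the standard; on (e) the weight is 64, which does exceed 53, so (e) meets the standard.
  The provider does not carry Stage 2.
The analysis ends at Stage 2; the patient prevails.

patient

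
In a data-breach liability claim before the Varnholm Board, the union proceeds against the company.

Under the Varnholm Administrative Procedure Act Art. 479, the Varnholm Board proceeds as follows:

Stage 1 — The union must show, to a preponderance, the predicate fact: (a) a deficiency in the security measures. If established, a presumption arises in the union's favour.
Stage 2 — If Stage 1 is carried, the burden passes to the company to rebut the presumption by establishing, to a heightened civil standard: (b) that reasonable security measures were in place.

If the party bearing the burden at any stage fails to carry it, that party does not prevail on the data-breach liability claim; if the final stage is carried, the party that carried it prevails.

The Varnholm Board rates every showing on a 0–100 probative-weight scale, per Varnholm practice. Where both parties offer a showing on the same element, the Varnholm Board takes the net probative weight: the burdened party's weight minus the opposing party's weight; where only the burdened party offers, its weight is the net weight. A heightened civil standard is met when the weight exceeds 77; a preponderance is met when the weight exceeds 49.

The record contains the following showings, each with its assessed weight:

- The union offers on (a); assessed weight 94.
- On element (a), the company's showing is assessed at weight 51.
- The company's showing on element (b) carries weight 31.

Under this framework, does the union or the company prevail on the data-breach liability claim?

Stage 1 (union, a preponderance, weight exceeds 49): (a) net 94−51=43 ≤ 49 — fails.
  Stage 1 not carried; the union fails its burden.
The analysis ends at Stage 1; the company prevails.

company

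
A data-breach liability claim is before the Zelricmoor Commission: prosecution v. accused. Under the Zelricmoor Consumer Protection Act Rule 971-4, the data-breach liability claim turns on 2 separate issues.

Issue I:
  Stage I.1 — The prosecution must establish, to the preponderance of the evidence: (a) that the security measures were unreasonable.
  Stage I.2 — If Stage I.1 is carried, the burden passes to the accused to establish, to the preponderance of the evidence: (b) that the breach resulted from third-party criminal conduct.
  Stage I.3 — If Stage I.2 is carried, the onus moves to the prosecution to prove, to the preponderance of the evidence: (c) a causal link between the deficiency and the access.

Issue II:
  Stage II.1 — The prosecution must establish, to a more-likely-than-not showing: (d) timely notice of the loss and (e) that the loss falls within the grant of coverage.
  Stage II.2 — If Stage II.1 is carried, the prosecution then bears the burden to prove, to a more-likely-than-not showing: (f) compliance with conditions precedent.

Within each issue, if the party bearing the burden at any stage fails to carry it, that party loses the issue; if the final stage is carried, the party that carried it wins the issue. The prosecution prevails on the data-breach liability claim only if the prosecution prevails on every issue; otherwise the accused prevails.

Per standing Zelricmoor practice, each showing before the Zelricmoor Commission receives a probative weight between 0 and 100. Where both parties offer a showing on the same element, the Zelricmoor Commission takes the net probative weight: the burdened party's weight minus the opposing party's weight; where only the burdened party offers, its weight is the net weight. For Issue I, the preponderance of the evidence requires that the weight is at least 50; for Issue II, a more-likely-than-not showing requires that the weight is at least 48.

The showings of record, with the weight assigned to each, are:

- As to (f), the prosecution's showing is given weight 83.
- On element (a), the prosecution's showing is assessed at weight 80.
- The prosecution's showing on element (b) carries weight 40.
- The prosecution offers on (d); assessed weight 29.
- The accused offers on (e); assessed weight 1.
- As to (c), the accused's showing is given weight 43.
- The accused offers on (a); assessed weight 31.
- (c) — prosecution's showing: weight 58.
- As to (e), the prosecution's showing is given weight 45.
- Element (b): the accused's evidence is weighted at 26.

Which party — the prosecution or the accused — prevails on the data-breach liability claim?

— Issue I —
At Stage I.1 the prosecution must meet the preponderance of the evidence (weight is at least 50): on (a) the weight is 80 less the opposing 31 gives net 49, which does not reach 50, so (a) does not meet the standard.
  Not every element is met, so the prosecution fails to carry Stage I.1.
The analysis ends at Stage I.1; the accused prevails on this issue.
— Issue II —
At Stage II.1 the prosecution must meet a more-likely-than-not showing (weight is at least 48): on (d) the weight is 29, < 48, so (d) does not meet the standard; on (e) the weight is 45 less the opposing 1 gives net 44, which does not reach 48, so (e) does not meet the standard.
  The prosecution does not carry Stage II.1.
The analysis ends at Stage II.1; the accused prevails on this issue.
Per-issue: Issue I → accused; Issue II → accused. The prosecution must prevail on every issue; overall, the accused prevails.

accused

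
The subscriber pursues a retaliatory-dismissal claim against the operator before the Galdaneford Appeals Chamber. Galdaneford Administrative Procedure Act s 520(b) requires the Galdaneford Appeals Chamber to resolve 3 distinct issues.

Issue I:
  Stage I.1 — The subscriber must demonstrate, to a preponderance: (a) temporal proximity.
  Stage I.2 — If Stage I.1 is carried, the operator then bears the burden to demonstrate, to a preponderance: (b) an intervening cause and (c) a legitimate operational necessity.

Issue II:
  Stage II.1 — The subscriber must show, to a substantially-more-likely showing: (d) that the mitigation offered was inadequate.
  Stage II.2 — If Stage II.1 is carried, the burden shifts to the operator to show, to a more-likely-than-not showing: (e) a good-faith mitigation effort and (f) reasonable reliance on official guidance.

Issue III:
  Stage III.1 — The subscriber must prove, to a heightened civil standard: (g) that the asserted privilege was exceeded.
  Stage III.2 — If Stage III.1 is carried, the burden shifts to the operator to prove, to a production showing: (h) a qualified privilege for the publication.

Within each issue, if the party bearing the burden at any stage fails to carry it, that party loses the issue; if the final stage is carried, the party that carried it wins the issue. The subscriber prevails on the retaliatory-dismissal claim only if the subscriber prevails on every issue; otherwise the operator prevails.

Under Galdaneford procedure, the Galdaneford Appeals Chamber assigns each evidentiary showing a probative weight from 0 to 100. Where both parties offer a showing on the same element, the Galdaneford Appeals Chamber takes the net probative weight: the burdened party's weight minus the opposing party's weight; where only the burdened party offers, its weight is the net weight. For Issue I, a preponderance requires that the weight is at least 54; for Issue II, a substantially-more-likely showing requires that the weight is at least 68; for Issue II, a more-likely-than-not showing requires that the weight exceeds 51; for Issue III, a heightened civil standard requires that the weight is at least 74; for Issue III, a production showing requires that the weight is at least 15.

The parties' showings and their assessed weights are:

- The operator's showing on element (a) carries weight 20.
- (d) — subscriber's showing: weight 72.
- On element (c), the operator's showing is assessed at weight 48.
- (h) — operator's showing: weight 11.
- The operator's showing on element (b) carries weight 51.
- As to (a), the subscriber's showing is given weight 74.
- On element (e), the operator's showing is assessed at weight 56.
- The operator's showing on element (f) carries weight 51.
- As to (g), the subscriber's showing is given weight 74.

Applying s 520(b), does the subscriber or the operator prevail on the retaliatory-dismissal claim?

— Issue I —
Stage I.1 (subscriber, a preponderance, weight is at least 54): (a) net 74−20=54 ≥ 54 — meets.
  Stage I.1 carried; the burden shifts to the operator.
Stage I.2 (operator, a preponderance, weight is at least 54): (b) 51 < 54 — fails; (c) 48 < 54 — fails.
  Stage I.2 not carried; the operator fails its burden.
The subscriber prevails on this issue.
— Issue II —
Stage II.1 — burden on subscriber; standard: a substantially-more-likely showing (weight is at least 68).
    (d): 72 ≥ 68 [met]
  All elements met. The burden passes to the operator.
Stage II.2 — burden on operator; standard: a more-likely-than-not showing (weight exceeds 51).
    (e): 56 > 51 [met]
    (f): 51 ≤ 51 [not met]
  Not every element is met, so the operator fails to carry Stage II.2.
The analysis ends at Stage II.2; the subscriber prevails on this issue.
— Issue III —
At Stage III.1 the subscriber must meet a heightened civil standard (weight is at least 74): on (g) the weight is 74, which does reach 74, so (g) meets the standard.
  Stage III.1 carried; the burden shifts to the operator.
At Stage III.2 the operator must meet a production showing (weight is at least 15): on (h) the weight is 11, which does not reach 15, so (h) does not meet the standard.
  Not every element is met, so the operator fails to carry Stage III.2.
The analysis ends at Stage III.2; the subscriber prevails on this issue.
Per-issue: Issue I → subscriber; Issue II → subscriber; Issue III → subscriber. The subscriber must prevail on every issue; overall, the subscriber prevails.

subscriber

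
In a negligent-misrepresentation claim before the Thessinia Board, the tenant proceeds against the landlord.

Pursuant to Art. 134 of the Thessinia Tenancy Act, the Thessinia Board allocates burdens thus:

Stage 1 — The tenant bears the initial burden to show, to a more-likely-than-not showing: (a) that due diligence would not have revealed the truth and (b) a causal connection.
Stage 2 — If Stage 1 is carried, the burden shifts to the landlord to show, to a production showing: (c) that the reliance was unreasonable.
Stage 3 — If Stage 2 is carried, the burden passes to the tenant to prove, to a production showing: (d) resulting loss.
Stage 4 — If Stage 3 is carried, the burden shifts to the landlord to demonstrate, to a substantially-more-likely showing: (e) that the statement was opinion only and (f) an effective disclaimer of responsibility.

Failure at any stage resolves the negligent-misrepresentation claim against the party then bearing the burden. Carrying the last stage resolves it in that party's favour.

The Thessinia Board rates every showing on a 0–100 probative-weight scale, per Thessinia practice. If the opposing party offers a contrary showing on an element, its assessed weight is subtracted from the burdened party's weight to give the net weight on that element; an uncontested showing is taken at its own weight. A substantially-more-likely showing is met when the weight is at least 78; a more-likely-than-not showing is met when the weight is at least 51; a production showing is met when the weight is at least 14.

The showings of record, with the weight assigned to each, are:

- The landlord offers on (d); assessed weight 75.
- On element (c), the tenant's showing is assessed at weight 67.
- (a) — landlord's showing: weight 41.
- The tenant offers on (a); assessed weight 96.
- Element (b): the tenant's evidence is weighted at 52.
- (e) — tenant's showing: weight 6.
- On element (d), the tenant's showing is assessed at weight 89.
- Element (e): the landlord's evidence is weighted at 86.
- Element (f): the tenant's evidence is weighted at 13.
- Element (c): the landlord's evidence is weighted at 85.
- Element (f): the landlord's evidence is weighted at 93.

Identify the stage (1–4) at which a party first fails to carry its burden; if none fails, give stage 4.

Stage 1 — burden on tenant; standard: a more-likely-than-not showing (weight is at least 51).
    (a): 96 − 41 = 55 ≥ 51 [met]
    (b): 52 ≥ 51 [met]
  The tenant carries Stage 1; the landlord now bears the burden.
Stage 2 — burden on landlord; standard: a production showing (weight is at least 14).
    (c): 85 − 67 = 18 ≥ 14 [met]
  The landlord carries Stage 2; the tenant now bears the burden.
Stage 3 — burden on tenant; standard: a production showing (weight is at least 14).
    (d): 89 − 75 = 14 ≥ 14 [met]
  All elements met. The burden passes to the landlord.
Stage 4 — burden on landlord; standard: a substantially-more-likely showing (weight is at least 78).
    (e): 86 − 6 = 80 ≥ 78 [met]
    (f): 93 − 13 = 80 ≥ 78 [met]
  Stage 4 carried; the final stage is satisfied.
With every stage satisfied, the landlord prevails.

stage 4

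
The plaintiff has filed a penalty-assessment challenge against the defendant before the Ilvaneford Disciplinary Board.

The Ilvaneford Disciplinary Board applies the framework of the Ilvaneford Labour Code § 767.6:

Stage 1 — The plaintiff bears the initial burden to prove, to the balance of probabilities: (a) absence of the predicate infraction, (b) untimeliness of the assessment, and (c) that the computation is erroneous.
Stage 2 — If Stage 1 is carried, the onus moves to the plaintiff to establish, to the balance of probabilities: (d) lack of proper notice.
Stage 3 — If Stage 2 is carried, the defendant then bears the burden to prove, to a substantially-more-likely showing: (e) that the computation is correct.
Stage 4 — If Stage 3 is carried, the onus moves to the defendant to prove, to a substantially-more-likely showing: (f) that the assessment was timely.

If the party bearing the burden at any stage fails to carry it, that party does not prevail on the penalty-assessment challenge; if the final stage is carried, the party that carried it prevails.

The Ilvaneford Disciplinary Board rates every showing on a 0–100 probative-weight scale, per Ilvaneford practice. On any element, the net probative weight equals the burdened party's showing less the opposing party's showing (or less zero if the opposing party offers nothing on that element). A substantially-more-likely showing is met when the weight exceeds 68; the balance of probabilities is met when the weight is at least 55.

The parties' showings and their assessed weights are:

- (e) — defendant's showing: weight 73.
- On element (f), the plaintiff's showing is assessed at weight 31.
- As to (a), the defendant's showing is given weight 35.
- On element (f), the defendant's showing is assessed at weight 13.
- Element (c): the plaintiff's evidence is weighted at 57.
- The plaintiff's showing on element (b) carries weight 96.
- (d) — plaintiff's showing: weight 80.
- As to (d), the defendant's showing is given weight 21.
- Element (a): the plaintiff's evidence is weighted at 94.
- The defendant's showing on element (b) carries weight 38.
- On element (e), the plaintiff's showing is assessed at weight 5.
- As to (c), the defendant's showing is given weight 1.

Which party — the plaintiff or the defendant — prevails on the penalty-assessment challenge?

Stage 1 — burden on plaintiff; standard: the balance of probabilities (weight is at least 55).
    (a): 94 − 35 = 59 ≥ 55 [met]
    (b): 96 − 38 = 58 ≥ 55 [met]
    (c): 57 − 1 = 56 ≥ 55 [met]
  Stage 1 carried; the burden remains with the plaintiff.
Stage 2 — burden on plaintiff; standard: the balance of probabilities (weight is at least 55).
    (d): 80 − 21 = 59 ≥ 55 [met]
  All elements met. The burden passes to the defendant.
Stage 3 — burden on defendant; standard: a substantially-more-likely showing (weight exceeds 68).
    (e): 73 − 5 = 68 ≤ 68 [not met]
  Stage 3 not carried; the defendant fails its burden.
So the plaintiff prevails.

plaintiff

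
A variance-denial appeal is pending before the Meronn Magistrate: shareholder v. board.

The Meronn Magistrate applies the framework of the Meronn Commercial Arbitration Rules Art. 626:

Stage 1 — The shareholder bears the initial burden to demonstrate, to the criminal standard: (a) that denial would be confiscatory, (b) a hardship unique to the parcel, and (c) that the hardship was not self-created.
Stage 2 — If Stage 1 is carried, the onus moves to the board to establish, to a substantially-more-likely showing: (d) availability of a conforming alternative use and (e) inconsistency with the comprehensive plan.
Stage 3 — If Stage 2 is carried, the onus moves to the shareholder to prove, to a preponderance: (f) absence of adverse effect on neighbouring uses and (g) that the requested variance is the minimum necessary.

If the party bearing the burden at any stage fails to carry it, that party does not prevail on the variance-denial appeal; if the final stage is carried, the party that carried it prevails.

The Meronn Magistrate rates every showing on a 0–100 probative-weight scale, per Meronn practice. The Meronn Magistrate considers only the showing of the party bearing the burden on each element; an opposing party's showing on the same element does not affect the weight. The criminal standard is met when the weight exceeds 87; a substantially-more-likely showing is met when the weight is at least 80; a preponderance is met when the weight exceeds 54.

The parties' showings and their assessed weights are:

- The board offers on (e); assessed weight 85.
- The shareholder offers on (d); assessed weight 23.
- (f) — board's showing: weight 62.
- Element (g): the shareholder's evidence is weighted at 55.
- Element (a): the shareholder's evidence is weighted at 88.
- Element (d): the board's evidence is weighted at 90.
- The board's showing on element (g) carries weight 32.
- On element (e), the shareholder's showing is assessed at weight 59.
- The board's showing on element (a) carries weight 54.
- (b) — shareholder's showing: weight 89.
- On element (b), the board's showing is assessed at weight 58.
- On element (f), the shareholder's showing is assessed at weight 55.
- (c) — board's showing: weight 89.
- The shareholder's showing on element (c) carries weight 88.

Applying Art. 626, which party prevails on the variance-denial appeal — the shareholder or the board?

shareholder

Stage 1 (shareholder, the criminal standard, weight exceeds 87): (a) 88 (board's 54 disregarded) > 87 — meets; (b) 89 (board's 58 disregarded) > 87 — meets; (c) 88 (board's 89 disregarded) > 87 — meets.
  All elements met. The burden passes to the board.
Stage 2 (board, a substantially-more-likely showing, weight is at least 80): (d) 90 (shareholder's 23 disregarded) ≥ 80 — meets; (e) 85 (shareholder's 59 disregarded) ≥ 80 — meets.
  All elements met. The burden passes to the shareholder.
Stage 3 (shareholder, a preponderance, weight exceeds 54): (f) 55 (board's 62 disregarded) > 54 — meets; (g) 55 (board's 32 disregarded) > 54 — meets.
  Stage 3 carried; the final stage is satisfied.
With every stage satisfied, the shareholder prevails.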